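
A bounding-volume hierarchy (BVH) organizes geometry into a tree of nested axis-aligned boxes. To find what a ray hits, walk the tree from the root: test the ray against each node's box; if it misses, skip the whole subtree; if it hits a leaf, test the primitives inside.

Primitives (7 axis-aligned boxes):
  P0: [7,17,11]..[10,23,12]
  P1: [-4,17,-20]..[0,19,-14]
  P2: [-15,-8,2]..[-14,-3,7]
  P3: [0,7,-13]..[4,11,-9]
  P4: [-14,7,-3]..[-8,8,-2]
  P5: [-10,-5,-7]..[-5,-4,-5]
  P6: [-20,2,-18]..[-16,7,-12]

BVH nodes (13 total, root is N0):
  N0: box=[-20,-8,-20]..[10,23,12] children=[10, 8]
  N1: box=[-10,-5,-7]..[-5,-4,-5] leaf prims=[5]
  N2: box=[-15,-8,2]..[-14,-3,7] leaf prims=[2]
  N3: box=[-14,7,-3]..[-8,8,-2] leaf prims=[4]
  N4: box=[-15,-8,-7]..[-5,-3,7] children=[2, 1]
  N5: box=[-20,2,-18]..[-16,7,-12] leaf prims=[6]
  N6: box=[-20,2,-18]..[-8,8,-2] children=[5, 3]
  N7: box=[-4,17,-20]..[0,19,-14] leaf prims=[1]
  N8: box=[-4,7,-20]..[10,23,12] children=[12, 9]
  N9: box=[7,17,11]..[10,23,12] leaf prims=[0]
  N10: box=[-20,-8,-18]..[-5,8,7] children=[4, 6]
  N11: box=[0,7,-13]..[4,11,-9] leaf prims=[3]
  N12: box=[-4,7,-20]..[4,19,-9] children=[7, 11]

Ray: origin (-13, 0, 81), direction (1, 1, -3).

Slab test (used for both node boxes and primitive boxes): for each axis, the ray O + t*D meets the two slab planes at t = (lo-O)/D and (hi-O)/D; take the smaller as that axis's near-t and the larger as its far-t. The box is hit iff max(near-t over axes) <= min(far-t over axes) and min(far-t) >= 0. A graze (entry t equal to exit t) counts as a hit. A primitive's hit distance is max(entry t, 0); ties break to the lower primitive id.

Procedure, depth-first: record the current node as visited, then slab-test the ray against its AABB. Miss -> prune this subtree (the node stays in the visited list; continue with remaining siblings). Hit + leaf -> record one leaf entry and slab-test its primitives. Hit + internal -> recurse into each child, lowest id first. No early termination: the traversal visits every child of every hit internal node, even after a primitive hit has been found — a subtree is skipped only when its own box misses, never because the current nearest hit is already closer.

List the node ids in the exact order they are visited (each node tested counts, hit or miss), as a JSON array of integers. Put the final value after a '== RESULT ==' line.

Traverse from the root:
N0 x:[-7,23] y:[-8,23] z:[23,101/3] -> hit [23,23], descend [8, 10]
  N8 x:[9,23] y:[7,23] z:[23,101/3] -> hit [23,23], descend [9, 12]
    N9 x:[20,23] y:[17,23] z:[23,70/3] -> hit [23,23] leaf, test {P0@t=23}
    N12 x:[9,17] y:[7,19] z:[30,101/3] -> miss, prune
  N10 x:[-7,8] y:[-8,8] z:[74/3,33] -> miss, prune

Summary -> nodes [0, 8, 9, 12, 10]; box-tests=5; leaf-entries=1; first=P0

== RESULT ==
[0, 8, 9, 12, 10]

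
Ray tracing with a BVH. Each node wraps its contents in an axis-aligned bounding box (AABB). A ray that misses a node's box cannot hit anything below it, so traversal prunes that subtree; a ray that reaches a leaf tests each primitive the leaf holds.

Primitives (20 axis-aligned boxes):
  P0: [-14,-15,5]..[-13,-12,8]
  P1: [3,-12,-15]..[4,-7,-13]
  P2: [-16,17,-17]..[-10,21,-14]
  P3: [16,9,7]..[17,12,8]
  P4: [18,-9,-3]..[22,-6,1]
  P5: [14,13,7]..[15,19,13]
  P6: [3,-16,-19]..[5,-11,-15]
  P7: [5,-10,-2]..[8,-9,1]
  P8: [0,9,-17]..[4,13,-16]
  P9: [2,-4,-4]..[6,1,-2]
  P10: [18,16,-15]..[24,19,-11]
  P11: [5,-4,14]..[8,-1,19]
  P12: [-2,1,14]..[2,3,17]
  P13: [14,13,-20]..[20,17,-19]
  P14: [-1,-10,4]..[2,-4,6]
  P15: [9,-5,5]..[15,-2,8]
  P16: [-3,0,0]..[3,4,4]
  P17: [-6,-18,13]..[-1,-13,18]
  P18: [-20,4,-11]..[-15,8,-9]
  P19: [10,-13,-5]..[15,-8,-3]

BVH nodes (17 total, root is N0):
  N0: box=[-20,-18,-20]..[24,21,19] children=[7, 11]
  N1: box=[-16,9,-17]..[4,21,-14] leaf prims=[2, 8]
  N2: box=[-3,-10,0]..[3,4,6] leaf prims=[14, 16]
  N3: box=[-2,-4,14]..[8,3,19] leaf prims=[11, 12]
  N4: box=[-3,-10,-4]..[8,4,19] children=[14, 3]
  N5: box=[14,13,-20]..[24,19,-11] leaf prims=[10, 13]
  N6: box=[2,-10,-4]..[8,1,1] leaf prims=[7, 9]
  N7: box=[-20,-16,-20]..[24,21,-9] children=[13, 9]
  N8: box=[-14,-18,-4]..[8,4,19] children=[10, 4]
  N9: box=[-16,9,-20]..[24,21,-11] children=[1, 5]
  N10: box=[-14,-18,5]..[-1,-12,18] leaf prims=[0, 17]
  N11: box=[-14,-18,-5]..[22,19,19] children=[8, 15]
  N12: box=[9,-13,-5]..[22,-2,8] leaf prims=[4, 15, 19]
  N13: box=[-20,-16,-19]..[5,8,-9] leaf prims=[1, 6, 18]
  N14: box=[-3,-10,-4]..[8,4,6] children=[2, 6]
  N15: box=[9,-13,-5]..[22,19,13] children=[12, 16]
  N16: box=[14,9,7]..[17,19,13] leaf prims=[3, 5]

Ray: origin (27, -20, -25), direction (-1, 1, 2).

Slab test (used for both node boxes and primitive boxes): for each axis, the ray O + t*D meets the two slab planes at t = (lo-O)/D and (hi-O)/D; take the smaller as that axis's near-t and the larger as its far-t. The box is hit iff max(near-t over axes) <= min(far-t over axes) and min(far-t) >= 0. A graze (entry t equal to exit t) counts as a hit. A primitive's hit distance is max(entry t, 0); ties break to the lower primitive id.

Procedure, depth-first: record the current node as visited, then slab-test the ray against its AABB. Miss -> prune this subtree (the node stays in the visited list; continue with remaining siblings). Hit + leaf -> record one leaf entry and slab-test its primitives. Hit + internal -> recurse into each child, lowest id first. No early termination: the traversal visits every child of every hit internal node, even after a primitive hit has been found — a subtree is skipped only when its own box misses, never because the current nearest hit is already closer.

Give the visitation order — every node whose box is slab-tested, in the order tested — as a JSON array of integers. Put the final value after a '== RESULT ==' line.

Trace the traversal:
N0 x:[3,47] y:[2,41] z:[5/2,22] -> hit [3,22], descend [7, 11]
  N7 x:[3,47] y:[4,41] z:[5/2,8] -> hit [4,8], descend [9, 13]
    N9 x:[3,43] y:[29,41] z:[5/2,7] -> miss, prune
    N13 x:[22,47] y:[4,28] z:[3,8] -> miss, prune
  N11 x:[5,41] y:[2,39] z:[10,22] -> hit [10,22], descend [8, 15]
    N8 x:[19,41] y:[2,24] z:[21/2,22] -> hit [19,22], descend [4, 10]
      N4 x:[19,30] y:[10,24] z:[21/2,22] -> hit [19,22], descend [3, 14]
        N3 x:[19,29] y:[16,23] z:[39/2,22] -> hit [39/2,22] leaf, test {P11(miss), P12(miss)}
        N14 x:[19,30] y:[10,24] z:[21/2,31/2] -> miss, prune
      N10 x:[28,41] y:[2,8] z:[15,43/2] -> miss, prune
    N15 x:[5,18] y:[7,39] z:[10,19] -> hit [10,18], descend [12, 16]
      N12 x:[5,18] y:[7,18] z:[10,33/2] -> hit [10,33/2] leaf, test {P4(miss), P15@t=15, P19(miss)}
      N16 x:[10,13] y:[29,39] z:[16,19] -> miss, prune

Summary -> nodes [0, 7, 9, 13, 11, 8, 4, 3, 14, 10, 15, 12, 16]; box-tests=13; leaf-entries=2; first=P15

== RESULT ==
[0, 7, 9, 13, 11, 8, 4, 3, 14, 10, 15, 12, 16]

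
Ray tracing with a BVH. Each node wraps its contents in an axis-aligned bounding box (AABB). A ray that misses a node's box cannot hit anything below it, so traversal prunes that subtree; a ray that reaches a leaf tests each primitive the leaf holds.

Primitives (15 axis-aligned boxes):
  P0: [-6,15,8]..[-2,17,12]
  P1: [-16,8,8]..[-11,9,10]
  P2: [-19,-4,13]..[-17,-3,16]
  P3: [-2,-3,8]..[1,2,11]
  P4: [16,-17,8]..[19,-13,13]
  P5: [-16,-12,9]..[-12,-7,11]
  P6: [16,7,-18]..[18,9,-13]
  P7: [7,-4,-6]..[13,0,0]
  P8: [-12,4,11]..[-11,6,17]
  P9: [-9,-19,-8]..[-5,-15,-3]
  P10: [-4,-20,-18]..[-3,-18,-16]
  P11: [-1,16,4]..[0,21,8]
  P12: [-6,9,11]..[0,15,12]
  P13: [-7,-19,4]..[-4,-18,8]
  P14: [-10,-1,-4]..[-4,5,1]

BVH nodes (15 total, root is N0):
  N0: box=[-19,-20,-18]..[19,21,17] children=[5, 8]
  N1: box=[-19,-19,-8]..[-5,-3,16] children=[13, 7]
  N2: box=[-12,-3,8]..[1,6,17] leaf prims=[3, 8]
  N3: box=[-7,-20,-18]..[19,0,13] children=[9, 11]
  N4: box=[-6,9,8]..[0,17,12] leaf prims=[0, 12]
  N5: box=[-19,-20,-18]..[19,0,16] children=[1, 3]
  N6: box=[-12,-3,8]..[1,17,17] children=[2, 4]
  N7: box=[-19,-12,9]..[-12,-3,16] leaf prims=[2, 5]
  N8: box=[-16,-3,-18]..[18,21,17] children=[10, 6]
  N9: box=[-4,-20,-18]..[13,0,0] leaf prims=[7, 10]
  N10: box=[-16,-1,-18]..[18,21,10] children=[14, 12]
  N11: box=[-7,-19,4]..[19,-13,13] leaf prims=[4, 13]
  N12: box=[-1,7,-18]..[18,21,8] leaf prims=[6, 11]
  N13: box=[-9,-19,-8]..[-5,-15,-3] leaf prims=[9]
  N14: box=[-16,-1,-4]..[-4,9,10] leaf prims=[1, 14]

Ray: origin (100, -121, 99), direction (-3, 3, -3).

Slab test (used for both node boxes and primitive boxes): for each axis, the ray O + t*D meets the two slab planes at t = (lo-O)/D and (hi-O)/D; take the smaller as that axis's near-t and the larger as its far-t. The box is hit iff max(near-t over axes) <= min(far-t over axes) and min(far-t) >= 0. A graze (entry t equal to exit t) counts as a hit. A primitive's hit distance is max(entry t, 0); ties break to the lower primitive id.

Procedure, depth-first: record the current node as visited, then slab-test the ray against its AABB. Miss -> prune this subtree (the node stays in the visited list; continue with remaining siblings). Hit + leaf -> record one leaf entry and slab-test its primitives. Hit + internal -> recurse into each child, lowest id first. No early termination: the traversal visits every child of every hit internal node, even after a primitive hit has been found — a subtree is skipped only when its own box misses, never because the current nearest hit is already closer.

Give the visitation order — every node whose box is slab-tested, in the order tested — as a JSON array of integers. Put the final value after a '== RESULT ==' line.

Trace the traversal:
N0 x:[27,119/3] y:[101/3,142/3] z:[82/3,39] -> hit [101/3,39], descend [5, 8]
  N5 x:[27,119/3] y:[101/3,121/3] z:[83/3,39] -> hit [101/3,39], descend [1, 3]
    N1 x:[35,119/3] y:[34,118/3] z:[83/3,107/3] -> hit [35,107/3], descend [7, 13]
      N7 x:[112/3,119/3] y:[109/3,118/3] z:[83/3,30] -> miss, prune
      N13 x:[35,109/3] y:[34,106/3] z:[34,107/3] -> hit [35,106/3] leaf, test {P9@t=35}
    N3 x:[27,107/3] y:[101/3,121/3] z:[86/3,39] -> hit [101/3,107/3], descend [9, 11]
      N9 x:[29,104/3] y:[101/3,121/3] z:[33,39] -> hit [101/3,104/3] leaf, test {P7(miss), P10(miss)}
      N11 x:[27,107/3] y:[34,36] z:[86/3,95/3] -> miss, prune
  N8 x:[82/3,116/3] y:[118/3,142/3] z:[82/3,39] -> miss, prune

9 AABB tests over nodes [0, 5, 1, 7, 13, 3, 9, 11, 8]; 2 leaves entered; closest P9.

== RESULT ==
[0, 5, 1, 7, 13, 3, 9, 11, 8]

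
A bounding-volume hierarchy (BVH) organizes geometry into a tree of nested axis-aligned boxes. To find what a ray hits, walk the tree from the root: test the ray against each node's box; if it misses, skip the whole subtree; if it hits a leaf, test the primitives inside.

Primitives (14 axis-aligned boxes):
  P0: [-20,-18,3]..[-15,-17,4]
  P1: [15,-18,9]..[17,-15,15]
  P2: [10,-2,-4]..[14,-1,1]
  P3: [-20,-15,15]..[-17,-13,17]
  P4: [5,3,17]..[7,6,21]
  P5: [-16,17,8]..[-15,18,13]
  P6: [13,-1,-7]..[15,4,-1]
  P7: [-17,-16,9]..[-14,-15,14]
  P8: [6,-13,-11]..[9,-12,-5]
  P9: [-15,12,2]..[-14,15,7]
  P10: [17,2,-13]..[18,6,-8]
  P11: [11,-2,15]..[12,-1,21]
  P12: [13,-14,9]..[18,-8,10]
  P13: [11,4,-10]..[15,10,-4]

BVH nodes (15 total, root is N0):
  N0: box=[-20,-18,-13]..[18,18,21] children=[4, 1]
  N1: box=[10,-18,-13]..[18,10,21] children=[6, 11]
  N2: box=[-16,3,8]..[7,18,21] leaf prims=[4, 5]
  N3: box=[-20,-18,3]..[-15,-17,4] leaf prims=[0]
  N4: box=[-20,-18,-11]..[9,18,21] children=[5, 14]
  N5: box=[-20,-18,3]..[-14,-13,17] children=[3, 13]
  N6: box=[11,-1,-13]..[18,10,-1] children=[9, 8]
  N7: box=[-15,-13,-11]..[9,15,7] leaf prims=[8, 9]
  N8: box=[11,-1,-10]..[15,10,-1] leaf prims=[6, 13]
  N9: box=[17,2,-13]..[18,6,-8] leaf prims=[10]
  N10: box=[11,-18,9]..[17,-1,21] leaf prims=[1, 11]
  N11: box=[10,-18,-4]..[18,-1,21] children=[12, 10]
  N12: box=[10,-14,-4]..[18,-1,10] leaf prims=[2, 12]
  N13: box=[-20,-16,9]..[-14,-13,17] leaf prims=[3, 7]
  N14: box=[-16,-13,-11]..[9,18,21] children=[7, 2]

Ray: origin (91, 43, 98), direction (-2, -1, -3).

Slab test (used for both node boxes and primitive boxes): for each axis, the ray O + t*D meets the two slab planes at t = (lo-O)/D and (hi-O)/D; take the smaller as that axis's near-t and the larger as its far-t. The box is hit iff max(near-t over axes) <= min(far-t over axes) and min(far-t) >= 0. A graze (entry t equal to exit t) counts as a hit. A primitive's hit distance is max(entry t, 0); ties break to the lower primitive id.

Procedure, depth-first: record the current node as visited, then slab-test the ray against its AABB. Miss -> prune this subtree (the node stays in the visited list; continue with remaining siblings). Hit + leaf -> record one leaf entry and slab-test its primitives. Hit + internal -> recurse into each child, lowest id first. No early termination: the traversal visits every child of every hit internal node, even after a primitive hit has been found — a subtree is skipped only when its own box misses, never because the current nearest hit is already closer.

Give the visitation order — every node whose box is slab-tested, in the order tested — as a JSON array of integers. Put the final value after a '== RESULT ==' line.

Traverse from the root:
N0 x:[73/2,111/2] y:[25,61] z:[77/3,37] -> hit [73/2,37], descend [1, 4]
  N1 x:[73/2,81/2] y:[33,61] z:[77/3,37] -> hit [73/2,37], descend [6, 11]
    N6 x:[73/2,40] y:[33,44] z:[33,37] -> hit [73/2,37], descend [8, 9]
      N8 x:[38,40] y:[33,44] z:[33,36] -> miss, prune
      N9 x:[73/2,37] y:[37,41] z:[106/3,37] -> hit [37,37] leaf, test {P10@t=37}
    N11 x:[73/2,81/2] y:[44,61] z:[77/3,34] -> miss, prune
  N4 x:[41,111/2] y:[25,61] z:[77/3,109/3] -> miss, prune

order=[0, 1, 6, 8, 9, 11, 4]  |boxes|=7  |leaves|=1  hit=P10

== RESULT ==
[0, 1, 6, 8, 9, 11, 4]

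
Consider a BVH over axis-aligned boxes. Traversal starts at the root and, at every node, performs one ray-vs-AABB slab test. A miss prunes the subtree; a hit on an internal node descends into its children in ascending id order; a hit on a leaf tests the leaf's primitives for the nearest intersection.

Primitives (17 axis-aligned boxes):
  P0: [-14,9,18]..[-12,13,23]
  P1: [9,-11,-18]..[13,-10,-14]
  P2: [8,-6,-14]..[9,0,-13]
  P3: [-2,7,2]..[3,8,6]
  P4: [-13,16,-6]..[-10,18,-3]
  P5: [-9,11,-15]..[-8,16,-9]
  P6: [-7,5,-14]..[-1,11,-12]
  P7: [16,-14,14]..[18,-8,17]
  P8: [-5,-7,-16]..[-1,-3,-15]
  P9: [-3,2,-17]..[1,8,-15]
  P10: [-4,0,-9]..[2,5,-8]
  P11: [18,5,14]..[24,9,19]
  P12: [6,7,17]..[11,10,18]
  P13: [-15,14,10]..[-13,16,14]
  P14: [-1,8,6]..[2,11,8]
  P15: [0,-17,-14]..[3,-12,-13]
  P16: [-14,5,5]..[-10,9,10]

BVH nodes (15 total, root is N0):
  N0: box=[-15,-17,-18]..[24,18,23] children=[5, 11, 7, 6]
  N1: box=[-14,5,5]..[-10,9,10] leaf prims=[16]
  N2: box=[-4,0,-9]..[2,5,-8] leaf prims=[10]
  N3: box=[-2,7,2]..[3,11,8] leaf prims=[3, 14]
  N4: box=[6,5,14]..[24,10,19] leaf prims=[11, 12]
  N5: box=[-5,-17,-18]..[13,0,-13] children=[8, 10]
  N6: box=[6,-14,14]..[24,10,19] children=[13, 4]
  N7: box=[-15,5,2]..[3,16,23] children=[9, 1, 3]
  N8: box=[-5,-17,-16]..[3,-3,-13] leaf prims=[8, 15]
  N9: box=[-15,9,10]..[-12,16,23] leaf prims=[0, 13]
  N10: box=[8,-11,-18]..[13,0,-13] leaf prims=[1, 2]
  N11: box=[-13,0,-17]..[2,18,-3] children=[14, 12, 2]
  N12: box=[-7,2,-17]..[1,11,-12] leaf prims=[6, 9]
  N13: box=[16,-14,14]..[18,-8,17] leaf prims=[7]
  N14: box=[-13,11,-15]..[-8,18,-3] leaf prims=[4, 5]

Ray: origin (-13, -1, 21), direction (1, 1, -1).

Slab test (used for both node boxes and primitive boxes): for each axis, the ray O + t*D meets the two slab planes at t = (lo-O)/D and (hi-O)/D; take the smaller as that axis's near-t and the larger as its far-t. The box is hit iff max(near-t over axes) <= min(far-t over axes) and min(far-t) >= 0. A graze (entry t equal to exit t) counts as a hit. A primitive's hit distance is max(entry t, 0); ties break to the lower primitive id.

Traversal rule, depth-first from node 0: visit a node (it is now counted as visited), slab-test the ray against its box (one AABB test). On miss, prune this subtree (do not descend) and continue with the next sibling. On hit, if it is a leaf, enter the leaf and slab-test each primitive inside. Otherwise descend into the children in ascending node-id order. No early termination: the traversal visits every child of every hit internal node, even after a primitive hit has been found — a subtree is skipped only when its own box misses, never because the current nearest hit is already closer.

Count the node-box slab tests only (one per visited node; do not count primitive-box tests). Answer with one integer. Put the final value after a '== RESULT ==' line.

Walk:
N0 x:[-2,37] y:[-16,19] z:[-2,39] -> hit [-2,19], descend [5, 6, 7, 11]
  N5 x:[8,26] y:[-16,1] z:[34,39] -> miss, prune
  N6 x:[19,37] y:[-13,11] z:[2,7] -> miss, prune
  N7 x:[-2,16] y:[6,17] z:[-2,19] -> hit [6,16], descend [1, 3, 9]
    N1 x:[-1,3] y:[6,10] z:[11,16] -> miss, prune
    N3 x:[11,16] y:[8,12] z:[13,19] -> miss, prune
    N9 x:[-2,1] y:[10,17] z:[-2,11] -> miss, prune
  N11 x:[0,15] y:[1,19] z:[24,38] -> miss, prune

Summary -> nodes [0, 5, 6, 7, 1, 3, 9, 11]; box-tests=8; leaf-entries=0; first=miss

== RESULT ==
8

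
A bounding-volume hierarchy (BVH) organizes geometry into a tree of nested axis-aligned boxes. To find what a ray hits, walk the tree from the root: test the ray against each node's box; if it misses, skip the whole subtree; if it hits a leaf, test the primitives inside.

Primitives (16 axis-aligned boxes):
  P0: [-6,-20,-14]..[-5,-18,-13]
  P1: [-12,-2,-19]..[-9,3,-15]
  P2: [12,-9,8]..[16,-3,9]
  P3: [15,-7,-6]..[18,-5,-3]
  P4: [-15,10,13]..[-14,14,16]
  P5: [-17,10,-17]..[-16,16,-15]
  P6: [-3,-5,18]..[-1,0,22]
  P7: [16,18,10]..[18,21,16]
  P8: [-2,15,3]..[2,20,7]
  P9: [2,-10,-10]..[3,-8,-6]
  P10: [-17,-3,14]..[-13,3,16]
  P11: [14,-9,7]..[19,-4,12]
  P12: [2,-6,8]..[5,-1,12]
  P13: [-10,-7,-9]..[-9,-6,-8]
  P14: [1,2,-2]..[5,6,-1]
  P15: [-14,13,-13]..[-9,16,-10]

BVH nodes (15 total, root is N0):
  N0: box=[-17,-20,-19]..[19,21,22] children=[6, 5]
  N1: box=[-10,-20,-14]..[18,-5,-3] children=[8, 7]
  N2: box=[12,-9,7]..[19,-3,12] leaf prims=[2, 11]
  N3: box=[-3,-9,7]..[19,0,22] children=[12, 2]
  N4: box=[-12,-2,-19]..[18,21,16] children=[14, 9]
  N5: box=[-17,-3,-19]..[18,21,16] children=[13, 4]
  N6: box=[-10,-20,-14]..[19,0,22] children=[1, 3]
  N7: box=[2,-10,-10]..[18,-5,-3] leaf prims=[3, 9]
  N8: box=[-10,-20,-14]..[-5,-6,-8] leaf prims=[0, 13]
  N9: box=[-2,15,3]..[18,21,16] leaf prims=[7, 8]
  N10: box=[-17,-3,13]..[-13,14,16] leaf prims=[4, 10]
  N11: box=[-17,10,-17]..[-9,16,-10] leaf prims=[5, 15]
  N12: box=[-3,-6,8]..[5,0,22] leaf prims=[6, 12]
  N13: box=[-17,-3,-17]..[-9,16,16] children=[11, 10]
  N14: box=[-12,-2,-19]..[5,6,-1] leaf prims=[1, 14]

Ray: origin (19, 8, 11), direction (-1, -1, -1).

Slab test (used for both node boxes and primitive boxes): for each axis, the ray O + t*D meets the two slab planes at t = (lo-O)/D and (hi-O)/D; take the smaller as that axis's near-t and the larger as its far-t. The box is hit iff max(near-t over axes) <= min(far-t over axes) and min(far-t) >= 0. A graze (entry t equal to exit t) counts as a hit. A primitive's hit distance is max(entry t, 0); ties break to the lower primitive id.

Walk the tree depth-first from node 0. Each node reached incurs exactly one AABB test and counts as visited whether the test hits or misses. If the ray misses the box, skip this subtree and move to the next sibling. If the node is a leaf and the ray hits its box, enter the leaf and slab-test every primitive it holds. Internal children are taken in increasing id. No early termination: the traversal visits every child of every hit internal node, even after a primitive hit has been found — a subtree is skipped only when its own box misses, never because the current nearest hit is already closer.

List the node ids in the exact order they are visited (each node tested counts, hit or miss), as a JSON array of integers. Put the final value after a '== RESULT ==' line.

Traverse from the root:
N0 x:[0,36] y:[-13,28] z:[-11,30] -> hit [0,28], descend [5, 6]
  N5 x:[1,36] y:[-13,11] z:[-5,30] -> hit [1,11], descend [4, 13]
    N4 x:[1,31] y:[-13,10] z:[-5,30] -> hit [1,10], descend [9, 14]
      N9 x:[1,21] y:[-13,-7] z:[-5,8] -> miss, prune
      N14 x:[14,31] y:[2,10] z:[12,30] -> miss, prune
    N13 x:[28,36] y:[-8,11] z:[-5,28] -> miss, prune
  N6 x:[0,29] y:[8,28] z:[-11,25] -> hit [8,25], descend [1, 3]
    N1 x:[1,29] y:[13,28] z:[14,25] -> hit [14,25], descend [7, 8]
      N7 x:[1,17] y:[13,18] z:[14,21] -> hit [14,17] leaf, test {P3(miss), P9@t=17}
      N8 x:[24,29] y:[14,28] z:[19,25] -> hit [24,25] leaf, test {P0(miss), P13(miss)}
    N3 x:[0,22] y:[8,17] z:[-11,4] -> miss, prune

order=[0, 5, 4, 9, 14, 13, 6, 1, 7, 8, 3]  |boxes|=11  |leaves|=2  hit=P9

== RESULT ==
[0, 5, 4, 9, 14, 13, 6, 1, 7, 8, 3]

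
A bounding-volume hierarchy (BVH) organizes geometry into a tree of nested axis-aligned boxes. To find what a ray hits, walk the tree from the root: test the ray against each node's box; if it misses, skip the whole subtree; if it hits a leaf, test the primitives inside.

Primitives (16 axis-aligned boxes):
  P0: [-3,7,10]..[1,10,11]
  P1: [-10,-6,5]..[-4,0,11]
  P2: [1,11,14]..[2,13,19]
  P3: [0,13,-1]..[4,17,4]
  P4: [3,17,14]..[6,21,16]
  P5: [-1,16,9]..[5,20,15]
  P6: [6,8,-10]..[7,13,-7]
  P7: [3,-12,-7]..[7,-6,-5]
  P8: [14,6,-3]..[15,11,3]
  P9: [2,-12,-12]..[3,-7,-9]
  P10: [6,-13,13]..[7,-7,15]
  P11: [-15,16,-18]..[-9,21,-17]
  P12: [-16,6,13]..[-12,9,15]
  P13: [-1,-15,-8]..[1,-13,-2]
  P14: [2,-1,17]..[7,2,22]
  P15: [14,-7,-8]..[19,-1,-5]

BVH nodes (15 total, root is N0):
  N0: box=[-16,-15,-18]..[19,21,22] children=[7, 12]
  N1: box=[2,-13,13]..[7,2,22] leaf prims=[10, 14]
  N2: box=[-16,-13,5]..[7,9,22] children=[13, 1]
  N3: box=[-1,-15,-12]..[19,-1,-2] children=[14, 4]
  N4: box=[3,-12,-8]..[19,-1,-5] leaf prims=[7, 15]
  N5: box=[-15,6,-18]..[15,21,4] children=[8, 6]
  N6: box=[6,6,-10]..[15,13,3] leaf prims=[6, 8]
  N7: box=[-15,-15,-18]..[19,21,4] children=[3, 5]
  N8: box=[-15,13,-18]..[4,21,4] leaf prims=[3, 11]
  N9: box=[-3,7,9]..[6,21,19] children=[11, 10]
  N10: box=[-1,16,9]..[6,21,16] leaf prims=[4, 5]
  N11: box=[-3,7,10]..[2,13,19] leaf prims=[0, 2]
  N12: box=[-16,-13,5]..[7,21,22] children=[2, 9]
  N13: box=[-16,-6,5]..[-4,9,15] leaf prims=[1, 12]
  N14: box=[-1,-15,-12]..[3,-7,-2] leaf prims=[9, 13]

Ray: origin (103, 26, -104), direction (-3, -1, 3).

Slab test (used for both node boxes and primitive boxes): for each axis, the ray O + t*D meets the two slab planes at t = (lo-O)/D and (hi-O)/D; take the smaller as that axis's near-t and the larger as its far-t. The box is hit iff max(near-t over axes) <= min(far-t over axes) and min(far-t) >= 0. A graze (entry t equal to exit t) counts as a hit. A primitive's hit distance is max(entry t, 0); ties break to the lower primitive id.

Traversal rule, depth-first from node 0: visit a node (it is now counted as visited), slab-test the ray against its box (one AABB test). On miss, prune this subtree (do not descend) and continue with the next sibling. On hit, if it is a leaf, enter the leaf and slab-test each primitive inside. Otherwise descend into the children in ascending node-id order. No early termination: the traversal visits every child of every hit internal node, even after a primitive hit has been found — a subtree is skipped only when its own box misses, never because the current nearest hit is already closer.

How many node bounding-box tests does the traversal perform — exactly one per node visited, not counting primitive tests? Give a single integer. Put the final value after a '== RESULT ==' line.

Trace the traversal:
N0 x:[28,119/3] y:[5,41] z:[86/3,42] -> hit [86/3,119/3], descend [7, 12]
  N7 x:[28,118/3] y:[5,41] z:[86/3,36] -> hit [86/3,36], descend [3, 5]
    N3 x:[28,104/3] y:[27,41] z:[92/3,34] -> hit [92/3,34], descend [4, 14]
      N4 x:[28,100/3] y:[27,38] z:[32,33] -> hit [32,33] leaf, test {P7@t=97/3, P15(miss)}
      N14 x:[100/3,104/3] y:[33,41] z:[92/3,34] -> hit [100/3,34] leaf, test {P9(miss), P13(miss)}
    N5 x:[88/3,118/3] y:[5,20] z:[86/3,36] -> miss, prune
  N12 x:[32,119/3] y:[5,39] z:[109/3,42] -> hit [109/3,39], descend [2, 9]
    N2 x:[32,119/3] y:[17,39] z:[109/3,42] -> hit [109/3,39], descend [1, 13]
      N1 x:[32,101/3] y:[24,39] z:[39,42] -> miss, prune
      N13 x:[107/3,119/3] y:[17,32] z:[109/3,119/3] -> miss, prune
    N9 x:[97/3,106/3] y:[5,19] z:[113/3,41] -> miss, prune

Summary -> nodes [0, 7, 3, 4, 14, 5, 12, 2, 1, 13, 9]; box-tests=11; leaf-entries=2; first=P7

== RESULT ==
11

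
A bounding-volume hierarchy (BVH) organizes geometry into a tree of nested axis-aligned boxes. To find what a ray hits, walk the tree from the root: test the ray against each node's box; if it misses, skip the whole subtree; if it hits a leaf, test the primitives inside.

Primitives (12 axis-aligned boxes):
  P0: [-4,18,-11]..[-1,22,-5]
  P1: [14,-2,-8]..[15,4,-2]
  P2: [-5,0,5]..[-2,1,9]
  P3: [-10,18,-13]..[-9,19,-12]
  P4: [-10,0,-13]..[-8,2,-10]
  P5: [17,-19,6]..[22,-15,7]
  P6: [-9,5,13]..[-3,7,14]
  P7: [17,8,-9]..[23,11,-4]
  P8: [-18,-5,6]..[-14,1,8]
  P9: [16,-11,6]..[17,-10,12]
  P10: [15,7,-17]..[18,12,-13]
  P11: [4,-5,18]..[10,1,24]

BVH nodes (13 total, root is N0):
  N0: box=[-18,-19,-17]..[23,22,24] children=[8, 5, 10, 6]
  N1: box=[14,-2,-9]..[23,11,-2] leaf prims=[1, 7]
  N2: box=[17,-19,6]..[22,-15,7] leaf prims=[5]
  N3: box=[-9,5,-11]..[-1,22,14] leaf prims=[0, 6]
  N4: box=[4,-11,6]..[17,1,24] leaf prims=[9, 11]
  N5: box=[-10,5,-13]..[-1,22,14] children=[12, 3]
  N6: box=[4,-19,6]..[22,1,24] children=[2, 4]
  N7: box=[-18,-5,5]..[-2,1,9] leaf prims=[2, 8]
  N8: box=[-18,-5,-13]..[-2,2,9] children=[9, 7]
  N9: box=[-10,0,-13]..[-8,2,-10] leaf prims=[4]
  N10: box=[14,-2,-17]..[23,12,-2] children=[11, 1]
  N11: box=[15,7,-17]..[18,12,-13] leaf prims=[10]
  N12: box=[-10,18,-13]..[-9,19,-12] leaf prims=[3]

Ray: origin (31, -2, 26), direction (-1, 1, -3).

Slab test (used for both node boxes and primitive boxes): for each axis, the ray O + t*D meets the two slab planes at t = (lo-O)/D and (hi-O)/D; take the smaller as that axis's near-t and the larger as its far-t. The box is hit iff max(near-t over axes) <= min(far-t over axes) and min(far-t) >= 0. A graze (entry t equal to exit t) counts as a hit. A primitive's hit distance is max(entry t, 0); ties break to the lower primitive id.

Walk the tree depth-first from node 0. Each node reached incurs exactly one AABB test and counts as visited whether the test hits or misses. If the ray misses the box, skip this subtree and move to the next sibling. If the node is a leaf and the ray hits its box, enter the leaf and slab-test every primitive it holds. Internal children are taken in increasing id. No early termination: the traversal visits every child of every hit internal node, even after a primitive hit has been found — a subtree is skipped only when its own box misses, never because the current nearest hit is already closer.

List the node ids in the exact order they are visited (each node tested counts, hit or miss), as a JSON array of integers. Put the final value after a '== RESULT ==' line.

Walk:
N0 x:[8,49] y:[-17,24] z:[2/3,43/3] -> hit [8,43/3], descend [5, 6, 8, 10]
  N5 x:[32,41] y:[7,24] z:[4,13] -> miss, prune
  N6 x:[9,27] y:[-17,3] z:[2/3,20/3] -> miss, prune
  N8 x:[33,49] y:[-3,4] z:[17/3,13] -> miss, prune
  N10 x:[8,17] y:[0,14] z:[28/3,43/3] -> hit [28/3,14], descend [1, 11]
    N1 x:[8,17] y:[0,13] z:[28/3,35/3] -> hit [28/3,35/3] leaf, test {P1(miss), P7@t=10}
    N11 x:[13,16] y:[9,14] z:[13,43/3] -> hit [13,14] leaf, test {P10@t=13}

order=[0, 5, 6, 8, 10, 1, 11]  |boxes|=7  |leaves|=2  hit=P7

== RESULT ==
[0, 5, 6, 8, 10, 1, 11]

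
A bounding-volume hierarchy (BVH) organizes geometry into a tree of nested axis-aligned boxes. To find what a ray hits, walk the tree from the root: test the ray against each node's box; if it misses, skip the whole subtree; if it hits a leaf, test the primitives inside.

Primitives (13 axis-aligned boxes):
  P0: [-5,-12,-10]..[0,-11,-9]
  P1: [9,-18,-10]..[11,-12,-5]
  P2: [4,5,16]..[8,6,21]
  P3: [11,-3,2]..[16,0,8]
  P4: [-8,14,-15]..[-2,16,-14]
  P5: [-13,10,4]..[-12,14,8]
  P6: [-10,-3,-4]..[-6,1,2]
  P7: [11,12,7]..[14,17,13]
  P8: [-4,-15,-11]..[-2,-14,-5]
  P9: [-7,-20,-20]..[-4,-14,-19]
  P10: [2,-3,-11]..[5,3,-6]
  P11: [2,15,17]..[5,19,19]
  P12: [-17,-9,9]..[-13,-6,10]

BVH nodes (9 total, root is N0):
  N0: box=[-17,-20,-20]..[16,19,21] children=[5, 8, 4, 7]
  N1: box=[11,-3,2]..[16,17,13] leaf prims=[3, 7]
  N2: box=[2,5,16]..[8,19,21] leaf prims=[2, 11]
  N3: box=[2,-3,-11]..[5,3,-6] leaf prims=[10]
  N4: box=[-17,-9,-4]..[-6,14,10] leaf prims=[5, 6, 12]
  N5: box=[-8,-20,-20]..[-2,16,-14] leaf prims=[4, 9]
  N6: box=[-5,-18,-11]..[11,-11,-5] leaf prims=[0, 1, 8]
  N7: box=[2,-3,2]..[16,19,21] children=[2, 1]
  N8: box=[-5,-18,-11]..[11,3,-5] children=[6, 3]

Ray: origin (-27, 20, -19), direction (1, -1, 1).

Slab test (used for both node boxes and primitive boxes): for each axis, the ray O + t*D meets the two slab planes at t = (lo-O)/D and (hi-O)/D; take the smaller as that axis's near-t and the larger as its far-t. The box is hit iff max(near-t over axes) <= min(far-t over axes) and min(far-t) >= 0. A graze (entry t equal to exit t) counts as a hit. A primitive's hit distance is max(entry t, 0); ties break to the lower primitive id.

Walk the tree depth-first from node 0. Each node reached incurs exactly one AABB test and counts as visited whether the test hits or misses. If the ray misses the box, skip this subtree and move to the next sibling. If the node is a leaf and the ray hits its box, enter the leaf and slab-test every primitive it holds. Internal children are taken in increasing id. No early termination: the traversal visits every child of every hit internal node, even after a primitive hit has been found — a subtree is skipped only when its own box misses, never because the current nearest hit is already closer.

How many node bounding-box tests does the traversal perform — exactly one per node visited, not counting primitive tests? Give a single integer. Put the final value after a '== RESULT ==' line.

Trace the traversal:
N0 x:[10,43] y:[1,40] z:[-1,40] -> hit [10,40], descend [4, 5, 7, 8]
  N4 x:[10,21] y:[6,29] z:[15,29] -> hit [15,21] leaf, test {P5(miss), P6@t=19, P12(miss)}
  N5 x:[19,25] y:[4,40] z:[-1,5] -> miss, prune
  N7 x:[29,43] y:[1,23] z:[21,40] -> miss, prune
  N8 x:[22,38] y:[17,38] z:[8,14] -> miss, prune

Visited [0, 4, 5, 7, 8]. Tests: 5 box, 1 leaf. Nearest: P6.

== RESULT ==
5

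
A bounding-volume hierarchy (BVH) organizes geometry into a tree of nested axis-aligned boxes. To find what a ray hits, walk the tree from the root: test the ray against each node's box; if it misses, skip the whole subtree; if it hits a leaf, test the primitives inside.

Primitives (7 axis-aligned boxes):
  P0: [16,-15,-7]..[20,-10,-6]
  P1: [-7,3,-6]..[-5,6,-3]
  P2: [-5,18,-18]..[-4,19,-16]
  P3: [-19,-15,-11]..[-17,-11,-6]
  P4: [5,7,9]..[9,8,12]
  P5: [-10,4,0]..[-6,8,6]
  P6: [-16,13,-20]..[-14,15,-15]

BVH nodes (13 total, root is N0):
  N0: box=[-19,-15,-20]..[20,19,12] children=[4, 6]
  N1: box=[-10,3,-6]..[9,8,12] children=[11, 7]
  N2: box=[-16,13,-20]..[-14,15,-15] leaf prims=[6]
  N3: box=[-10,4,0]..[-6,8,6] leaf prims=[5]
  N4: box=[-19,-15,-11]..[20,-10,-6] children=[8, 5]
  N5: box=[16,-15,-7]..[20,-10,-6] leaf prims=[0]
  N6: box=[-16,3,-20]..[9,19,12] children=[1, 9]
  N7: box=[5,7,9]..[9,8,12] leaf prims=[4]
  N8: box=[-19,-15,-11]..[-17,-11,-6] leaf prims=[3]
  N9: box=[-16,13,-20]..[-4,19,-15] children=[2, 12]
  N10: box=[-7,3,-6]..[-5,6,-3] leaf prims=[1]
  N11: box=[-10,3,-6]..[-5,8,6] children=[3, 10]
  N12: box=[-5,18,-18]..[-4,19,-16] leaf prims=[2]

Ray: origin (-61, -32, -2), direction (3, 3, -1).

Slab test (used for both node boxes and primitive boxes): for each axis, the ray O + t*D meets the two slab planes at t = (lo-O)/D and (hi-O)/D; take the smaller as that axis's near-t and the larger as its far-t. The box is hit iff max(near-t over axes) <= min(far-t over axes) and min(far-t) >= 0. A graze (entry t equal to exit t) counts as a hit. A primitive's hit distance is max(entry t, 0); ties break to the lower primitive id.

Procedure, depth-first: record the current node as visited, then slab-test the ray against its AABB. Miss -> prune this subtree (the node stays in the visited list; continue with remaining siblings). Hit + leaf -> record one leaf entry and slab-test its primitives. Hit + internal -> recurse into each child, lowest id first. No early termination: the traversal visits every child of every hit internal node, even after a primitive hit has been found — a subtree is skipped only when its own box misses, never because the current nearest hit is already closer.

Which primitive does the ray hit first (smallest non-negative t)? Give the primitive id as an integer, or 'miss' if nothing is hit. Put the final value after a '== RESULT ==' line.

Traverse from the root:
N0 x:[14,27] y:[17/3,17] z:[-14,18] -> hit [14,17], descend [4, 6]
  N4 x:[14,27] y:[17/3,22/3] z:[4,9] -> miss, prune
  N6 x:[15,70/3] y:[35/3,17] z:[-14,18] -> hit [15,17], descend [1, 9]
    N1 x:[17,70/3] y:[35/3,40/3] z:[-14,4] -> miss, prune
    N9 x:[15,19] y:[15,17] z:[13,18] -> hit [15,17], descend [2, 12]
      N2 x:[15,47/3] y:[15,47/3] z:[13,18] -> hit [15,47/3] leaf, test {P6@t=15}
      N12 x:[56/3,19] y:[50/3,17] z:[14,16] -> miss, prune

order=[0, 4, 6, 1, 9, 2, 12]  |boxes|=7  |leaves|=1  hit=P6

== RESULT ==
6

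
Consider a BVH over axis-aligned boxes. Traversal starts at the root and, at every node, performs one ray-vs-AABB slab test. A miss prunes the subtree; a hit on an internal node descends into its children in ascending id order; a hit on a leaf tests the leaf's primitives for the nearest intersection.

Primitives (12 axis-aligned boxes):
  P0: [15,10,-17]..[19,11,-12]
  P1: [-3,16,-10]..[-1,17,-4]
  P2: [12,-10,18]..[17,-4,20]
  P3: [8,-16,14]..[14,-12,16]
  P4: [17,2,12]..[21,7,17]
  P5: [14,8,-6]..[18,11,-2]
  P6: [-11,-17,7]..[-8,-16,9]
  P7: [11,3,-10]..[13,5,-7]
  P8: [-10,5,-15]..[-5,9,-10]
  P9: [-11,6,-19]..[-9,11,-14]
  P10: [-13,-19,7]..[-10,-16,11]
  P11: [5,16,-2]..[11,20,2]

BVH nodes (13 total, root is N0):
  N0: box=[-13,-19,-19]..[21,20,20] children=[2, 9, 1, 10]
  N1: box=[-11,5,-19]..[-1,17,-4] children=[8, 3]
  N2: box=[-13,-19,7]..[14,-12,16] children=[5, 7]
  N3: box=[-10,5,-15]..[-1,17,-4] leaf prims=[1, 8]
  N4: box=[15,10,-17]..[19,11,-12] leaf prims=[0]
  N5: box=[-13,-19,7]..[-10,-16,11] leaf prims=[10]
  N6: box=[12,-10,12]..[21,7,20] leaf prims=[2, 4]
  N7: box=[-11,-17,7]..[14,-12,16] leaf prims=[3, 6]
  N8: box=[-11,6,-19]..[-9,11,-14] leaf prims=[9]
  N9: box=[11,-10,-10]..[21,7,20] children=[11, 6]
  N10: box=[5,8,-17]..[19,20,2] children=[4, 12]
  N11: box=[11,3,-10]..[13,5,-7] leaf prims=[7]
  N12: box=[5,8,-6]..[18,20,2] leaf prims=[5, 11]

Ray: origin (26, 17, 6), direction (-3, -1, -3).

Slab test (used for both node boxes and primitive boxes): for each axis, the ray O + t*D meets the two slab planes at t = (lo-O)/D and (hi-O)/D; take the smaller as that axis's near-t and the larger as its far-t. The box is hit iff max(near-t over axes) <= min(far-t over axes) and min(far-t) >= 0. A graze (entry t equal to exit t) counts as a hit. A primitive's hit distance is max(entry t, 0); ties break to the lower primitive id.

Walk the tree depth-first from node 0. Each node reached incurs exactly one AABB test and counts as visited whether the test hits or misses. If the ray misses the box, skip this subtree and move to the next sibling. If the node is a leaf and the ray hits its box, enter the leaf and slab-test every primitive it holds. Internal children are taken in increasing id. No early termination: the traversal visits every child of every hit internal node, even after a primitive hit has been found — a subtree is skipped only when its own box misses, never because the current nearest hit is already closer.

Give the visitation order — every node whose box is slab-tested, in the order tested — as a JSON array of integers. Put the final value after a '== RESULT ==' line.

Traverse from the root:
N0 x:[5/3,13] y:[-3,36] z:[-14/3,25/3] -> hit [5/3,25/3], descend [1, 2, 9, 10]
  N1 x:[9,37/3] y:[0,12] z:[10/3,25/3] -> miss, prune
  N2 x:[4,13] y:[29,36] z:[-10/3,-1/3] -> miss, prune
  N9 x:[5/3,5] y:[10,27] z:[-14/3,16/3] -> miss, prune
  N10 x:[7/3,7] y:[-3,9] z:[4/3,23/3] -> hit [7/3,7], descend [4, 12]
    N4 x:[7/3,11/3] y:[6,7] z:[6,23/3] -> miss, prune
    N12 x:[8/3,7] y:[-3,9] z:[4/3,4] -> hit [8/3,4] leaf, test {P5(miss), P11(miss)}

Visited [0, 1, 2, 9, 10, 4, 12]. Tests: 7 box, 1 leaf. Nearest: miss.

== RESULT ==
[0, 1, 2, 9, 10, 4, 12]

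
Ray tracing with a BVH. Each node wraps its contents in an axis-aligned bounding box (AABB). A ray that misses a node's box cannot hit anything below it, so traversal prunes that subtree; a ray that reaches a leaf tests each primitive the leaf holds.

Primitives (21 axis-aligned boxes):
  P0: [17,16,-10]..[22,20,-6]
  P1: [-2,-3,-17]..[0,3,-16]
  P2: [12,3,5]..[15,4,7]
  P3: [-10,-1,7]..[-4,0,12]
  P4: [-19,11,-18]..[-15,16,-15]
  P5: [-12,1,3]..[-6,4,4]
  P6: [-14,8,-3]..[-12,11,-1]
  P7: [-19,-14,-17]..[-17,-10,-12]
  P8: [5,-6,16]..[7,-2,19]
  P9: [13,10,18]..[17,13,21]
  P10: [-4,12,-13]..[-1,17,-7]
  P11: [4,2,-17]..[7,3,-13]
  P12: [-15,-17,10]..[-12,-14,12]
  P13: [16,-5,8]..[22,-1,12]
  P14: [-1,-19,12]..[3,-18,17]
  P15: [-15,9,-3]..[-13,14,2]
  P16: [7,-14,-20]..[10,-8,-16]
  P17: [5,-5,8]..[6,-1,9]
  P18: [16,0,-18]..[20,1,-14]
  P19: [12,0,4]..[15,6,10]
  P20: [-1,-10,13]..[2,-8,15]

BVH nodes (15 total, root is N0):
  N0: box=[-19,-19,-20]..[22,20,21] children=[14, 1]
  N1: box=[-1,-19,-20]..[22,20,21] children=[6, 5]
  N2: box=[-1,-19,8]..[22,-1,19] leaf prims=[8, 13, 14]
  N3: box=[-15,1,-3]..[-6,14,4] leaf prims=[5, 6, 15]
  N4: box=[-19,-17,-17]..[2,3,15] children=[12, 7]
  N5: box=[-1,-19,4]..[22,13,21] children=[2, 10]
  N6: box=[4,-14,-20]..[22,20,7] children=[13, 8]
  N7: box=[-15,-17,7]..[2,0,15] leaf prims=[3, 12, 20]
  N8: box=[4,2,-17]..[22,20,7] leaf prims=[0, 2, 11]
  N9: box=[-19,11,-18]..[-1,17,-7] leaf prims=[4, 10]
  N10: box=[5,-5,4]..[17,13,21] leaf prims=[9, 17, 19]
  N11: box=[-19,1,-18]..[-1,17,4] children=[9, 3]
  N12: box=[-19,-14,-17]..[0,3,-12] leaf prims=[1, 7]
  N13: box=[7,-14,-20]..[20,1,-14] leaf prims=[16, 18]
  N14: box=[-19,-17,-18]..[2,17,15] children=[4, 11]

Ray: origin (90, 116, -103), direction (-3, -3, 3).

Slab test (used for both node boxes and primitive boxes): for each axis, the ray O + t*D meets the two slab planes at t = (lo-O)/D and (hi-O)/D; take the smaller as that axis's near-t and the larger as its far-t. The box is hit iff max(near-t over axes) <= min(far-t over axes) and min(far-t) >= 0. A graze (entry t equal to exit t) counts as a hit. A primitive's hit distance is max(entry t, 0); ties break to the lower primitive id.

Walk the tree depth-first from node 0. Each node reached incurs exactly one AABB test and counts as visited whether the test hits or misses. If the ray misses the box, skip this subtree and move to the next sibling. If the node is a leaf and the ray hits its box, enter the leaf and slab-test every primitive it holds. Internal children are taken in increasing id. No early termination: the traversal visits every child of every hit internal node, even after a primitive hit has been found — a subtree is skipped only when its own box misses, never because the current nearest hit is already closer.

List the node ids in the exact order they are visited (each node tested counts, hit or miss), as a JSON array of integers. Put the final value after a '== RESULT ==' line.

Trace the traversal:
N0 x:[68/3,109/3] y:[32,45] z:[83/3,124/3] -> hit [32,109/3], descend [1, 14]
  N1 x:[68/3,91/3] y:[32,45] z:[83/3,124/3] -> miss, prune
  N14 x:[88/3,109/3] y:[33,133/3] z:[85/3,118/3] -> hit [33,109/3], descend [4, 11]
    N4 x:[88/3,109/3] y:[113/3,133/3] z:[86/3,118/3] -> miss, prune
    N11 x:[91/3,109/3] y:[33,115/3] z:[85/3,107/3] -> hit [33,107/3], descend [3, 9]
      N3 x:[32,35] y:[34,115/3] z:[100/3,107/3] -> hit [34,35] leaf, test {P5(miss), P6(miss), P15@t=103/3}
      N9 x:[91/3,109/3] y:[33,35] z:[85/3,32] -> miss, prune

Summary -> nodes [0, 1, 14, 4, 11, 3, 9]; box-tests=7; leaf-entries=1; first=P15

== RESULT ==
[0, 1, 14, 4, 11, 3, 9]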